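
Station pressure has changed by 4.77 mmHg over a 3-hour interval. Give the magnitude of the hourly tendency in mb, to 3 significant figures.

2.12 mb per hour

4.77 mmHg / 3 h × 1.33322 mb/mmHg = 2.12 mb/h.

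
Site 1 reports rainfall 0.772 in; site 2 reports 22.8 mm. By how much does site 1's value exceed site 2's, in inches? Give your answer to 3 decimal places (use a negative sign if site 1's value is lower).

site 2: 22.8 mm = 0.89764 in.
Difference: 0.77200 − 0.89764 = -0.126 in.

-0.126 in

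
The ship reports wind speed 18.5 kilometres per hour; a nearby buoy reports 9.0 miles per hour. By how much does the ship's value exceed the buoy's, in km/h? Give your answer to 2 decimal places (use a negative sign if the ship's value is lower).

4.02 km/h

the buoy: 9.0 mph = 14.4841 km/h.
Difference: 18.5000 − 14.4841 = 4.02 km/h.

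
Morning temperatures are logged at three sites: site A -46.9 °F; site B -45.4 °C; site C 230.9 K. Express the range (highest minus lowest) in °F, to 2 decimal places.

5.67 °F

site A: -46.9 °F = -43.833 °C.
site C: 230.9 K = -42.250 °C.
Spread: (-42.250) − (-45.400) = 3.150 °C = 5.67 °F.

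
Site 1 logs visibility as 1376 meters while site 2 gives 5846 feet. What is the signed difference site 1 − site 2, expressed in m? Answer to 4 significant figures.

site 2: 5846 ft = 1781.861 m.
Difference: 1376.000 − 1781.861 = -405.9 m.

-405.9 m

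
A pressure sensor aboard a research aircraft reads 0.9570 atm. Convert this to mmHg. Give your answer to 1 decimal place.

1 atm = 760 mmHg, so 0.9570 × 760 = 727.3 mmHg.

727.3 mmHg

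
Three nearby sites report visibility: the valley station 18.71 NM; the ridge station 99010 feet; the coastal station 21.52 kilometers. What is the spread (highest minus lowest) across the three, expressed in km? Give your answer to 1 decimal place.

the valley station: 18.71 nmi = 34.651 km.
the ridge station: 99010 ft = 30.178 km.
Spread: 34.651 − 21.520 = 13.1 km.

13.1 km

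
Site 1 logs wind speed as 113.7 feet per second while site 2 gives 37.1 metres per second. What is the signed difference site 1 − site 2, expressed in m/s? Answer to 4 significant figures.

-2.444 m/s

site 1: 113.7 ft/s = 34.65576 m/s.
Difference: 34.65576 − 37.10000 = -2.444 m/s.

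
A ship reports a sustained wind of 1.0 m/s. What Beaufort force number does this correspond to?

Beaufort force 1

1.0 m/s lies in the Beaufort 1 band (light air, 0.3–1.5 m/s).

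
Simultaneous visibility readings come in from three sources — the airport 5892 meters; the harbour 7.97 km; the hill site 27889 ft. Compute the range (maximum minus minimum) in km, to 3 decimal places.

the airport: 5892 m = 5.89200 km.
the hill site: 27889 ft = 8.50057 km.
Spread: 8.50057 − 5.89200 = 2.609 km.

2.609 km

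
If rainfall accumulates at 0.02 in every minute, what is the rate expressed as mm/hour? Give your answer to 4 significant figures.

0.02 in/minute × 25.4 mm/in × 60 minute/hour = 30.48 mm/hour.

30.48 mm/hour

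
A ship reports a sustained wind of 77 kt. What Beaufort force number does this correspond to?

77 kt lies in the Beaufort 12 band (hurricane force, ≥64 kt).

Beaufort force 12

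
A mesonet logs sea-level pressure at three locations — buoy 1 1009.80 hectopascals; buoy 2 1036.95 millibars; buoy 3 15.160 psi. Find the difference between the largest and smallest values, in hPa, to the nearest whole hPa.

35 hPa

buoy 2: 1036.95 mb = 1036.95 hPa.
buoy 3: 15.160 psi = 1045.25 hPa.
Spread: 1045.25 − 1009.80 = 35 hPa.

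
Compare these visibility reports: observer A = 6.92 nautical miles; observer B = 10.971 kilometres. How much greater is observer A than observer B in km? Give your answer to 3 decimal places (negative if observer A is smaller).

1.845 km

observer A: 6.92 nmi = 12.81584 km.
Difference: 12.81584 − 10.97100 = 1.845 km.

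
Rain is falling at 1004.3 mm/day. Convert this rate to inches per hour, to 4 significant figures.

1.647 in/hour

1004.3 mm/day × 0.0393701 in/mm × 0.0416667 day/hour = 1.647 in/hour.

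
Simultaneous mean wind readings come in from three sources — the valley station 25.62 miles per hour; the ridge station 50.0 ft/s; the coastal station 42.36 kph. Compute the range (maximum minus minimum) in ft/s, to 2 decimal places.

12.42 ft/s

the valley station: 25.62 mph = 37.5760 ft/s.
the coastal station: 42.36 km/h = 38.6045 ft/s.
Spread: 50.0000 − 37.5760 = 12.42 ft/s.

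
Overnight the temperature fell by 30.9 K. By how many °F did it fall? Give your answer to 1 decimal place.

55.6 °F

Converting a difference, only the 9/5 scale factor applies: Δ°F = 30.9 × 1.8 = 55.6 °F.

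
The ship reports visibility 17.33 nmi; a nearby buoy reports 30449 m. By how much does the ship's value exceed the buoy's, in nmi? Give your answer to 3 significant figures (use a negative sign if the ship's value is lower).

0.889 nmi

the buoy: 30449 m = 16.44114 nmi.
Difference: 17.33000 − 16.44114 = 0.889 nmi.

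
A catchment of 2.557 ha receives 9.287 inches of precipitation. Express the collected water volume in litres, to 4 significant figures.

6032000 litres

Depth: 9.287 in × 25.4 = 235.8898 mm.
Area: 2.557 ha = 25570 m².
1 mm over 1 m² is 1 L, so volume = 235.8898 × 25570 = 6031702.2 L ≈ 6032000 L.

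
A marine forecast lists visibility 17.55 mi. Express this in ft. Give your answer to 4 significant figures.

92660 ft

1 SM = 5280 ft, so 17.55 × 5280 = 92660 ft.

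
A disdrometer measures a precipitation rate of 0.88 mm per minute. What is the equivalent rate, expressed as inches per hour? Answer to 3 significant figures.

0.88 mm/minute × 0.0393701 in/mm × 60 minute/hour = 2.08 in/hour.

2.08 in/hour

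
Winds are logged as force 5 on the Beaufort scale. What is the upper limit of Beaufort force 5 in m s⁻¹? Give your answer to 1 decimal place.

10.7 m/s

Beaufort 5 (fresh breeze) spans 8.0–10.7 m/s.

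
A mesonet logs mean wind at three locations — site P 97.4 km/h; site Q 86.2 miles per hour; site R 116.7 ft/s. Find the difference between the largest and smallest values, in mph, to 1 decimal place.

site P: 97.4 km/h = 60.522 mph.
site R: 116.7 ft/s = 79.568 mph.
Spread: 86.200 − 60.522 = 25.7 mph.

25.7 mph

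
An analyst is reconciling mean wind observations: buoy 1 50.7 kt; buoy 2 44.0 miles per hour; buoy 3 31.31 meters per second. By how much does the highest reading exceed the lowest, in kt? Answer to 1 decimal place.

buoy 2: 44.0 mph = 38.235 kt.
buoy 3: 31.31 m/s = 60.862 kt.
Spread: 60.862 − 38.235 = 22.6 kt.

22.6 kt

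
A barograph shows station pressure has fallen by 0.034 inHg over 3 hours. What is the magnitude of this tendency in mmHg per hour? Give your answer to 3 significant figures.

0.034 inHg / 3 h × 25.4 mmHg/inHg = 0.288 mmHg/h.

0.288 mmHg per hour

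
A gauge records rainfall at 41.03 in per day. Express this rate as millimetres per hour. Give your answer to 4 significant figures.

43.42 mm/hour

41.03 in/day × 25.4 mm/in × 0.0416667 day/hour = 43.42 mm/hour.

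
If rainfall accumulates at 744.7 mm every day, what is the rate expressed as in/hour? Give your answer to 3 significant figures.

1.22 in/hour

744.7 mm/day × 0.0393701 in/mm × 0.0416667 day/hour = 1.22 in/hour.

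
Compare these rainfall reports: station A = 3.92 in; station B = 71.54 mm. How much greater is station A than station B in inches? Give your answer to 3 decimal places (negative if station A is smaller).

station B: 71.54 mm = 2.81654 in.
Difference: 3.92000 − 2.81654 = 1.103 in.

1.103 in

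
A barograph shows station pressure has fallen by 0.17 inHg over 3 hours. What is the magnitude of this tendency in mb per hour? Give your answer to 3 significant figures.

0.17 inHg / 3 h × 33.8639 mb/inHg = 1.92 mb/h.

1.92 mb per hour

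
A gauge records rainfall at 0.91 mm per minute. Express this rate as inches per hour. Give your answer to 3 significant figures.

2.15 in/hour

0.91 mm/minute × 0.0393701 in/mm × 60 minute/hour = 2.15 in/hour.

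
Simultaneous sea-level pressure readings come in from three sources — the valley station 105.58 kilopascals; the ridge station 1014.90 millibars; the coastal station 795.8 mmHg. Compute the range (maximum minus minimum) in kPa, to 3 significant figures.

the ridge station: 1014.90 mb = 101.4900 kPa.
the coastal station: 795.8 mmHg = 106.0980 kPa.
Spread: 106.0980 − 101.4900 = 4.61 kPa.

4.61 kPa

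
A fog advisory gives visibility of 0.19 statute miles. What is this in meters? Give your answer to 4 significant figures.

305.8 m

1 SM = 1609.34 m, so 0.19 × 1609.34 = 305.8 m.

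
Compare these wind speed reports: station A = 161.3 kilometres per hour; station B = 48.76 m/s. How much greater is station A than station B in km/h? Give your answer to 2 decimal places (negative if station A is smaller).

-14.24 km/h

station B: 48.76 m/s = 175.5360 km/h.
Difference: 161.3000 − 175.5360 = -14.24 km/h.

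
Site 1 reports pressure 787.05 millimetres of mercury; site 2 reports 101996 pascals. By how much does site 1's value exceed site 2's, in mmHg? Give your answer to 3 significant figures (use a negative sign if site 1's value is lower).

site 2: 101996 Pa = 765.033 mmHg.
Difference: 787.050 − 765.033 = 22.0 mmHg.

22.0 mmHg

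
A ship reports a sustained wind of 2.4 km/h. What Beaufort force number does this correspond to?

2.4 km/h = 0.7 m/s, which is Beaufort 1 (light air, 0.3–1.5 m/s).

Beaufort force 1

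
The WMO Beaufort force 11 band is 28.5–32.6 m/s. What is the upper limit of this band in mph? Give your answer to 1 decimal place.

72.9 mph

28.5–32.6 m/s × 2.237 = 63.8–72.9 mph.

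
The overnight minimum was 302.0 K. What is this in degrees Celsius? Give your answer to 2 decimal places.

°C = 302.0 − 273.15 = 28.85 °C.

28.85 °C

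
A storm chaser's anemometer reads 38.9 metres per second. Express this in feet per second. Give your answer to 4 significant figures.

1 m/s = 3.28084 ft/s, so 38.9 × 3.28084 = 127.6 ft/s.

127.6 ft/s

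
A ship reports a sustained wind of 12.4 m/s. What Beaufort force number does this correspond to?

12.4 m/s lies in the Beaufort 6 band (strong breeze, 10.8–13.8 m/s).

Beaufort force 6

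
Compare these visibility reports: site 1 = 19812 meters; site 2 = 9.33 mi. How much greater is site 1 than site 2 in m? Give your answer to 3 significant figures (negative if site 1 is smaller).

site 2: 9.33 SM = 15015.18 m.
Difference: 19812.00 − 15015.18 = 4800 m.

4800 m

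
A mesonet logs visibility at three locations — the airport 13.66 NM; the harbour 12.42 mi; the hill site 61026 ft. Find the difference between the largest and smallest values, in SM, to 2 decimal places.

the airport: 13.66 nmi = 15.7196 SM.
the hill site: 61026 ft = 11.5580 SM.
Spread: 15.7196 − 11.5580 = 4.16 SM.

4.16 SM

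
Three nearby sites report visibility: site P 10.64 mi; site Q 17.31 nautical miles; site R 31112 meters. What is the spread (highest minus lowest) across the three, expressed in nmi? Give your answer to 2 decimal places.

8.06 nmi

site P: 10.64 SM = 9.2459 nmi.
site R: 31112 m = 16.7991 nmi.
Spread: 17.3100 − 9.2459 = 8.06 nmi.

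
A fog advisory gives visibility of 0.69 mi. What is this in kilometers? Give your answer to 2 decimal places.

1 SM = 1.60934 km, so 0.69 × 1.60934 = 1.11 km.

1.11 km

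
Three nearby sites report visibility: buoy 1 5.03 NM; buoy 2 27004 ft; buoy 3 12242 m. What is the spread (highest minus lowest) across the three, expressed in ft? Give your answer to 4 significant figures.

buoy 1: 5.03 nmi = 30562.86 ft.
buoy 3: 12242 m = 40164.04 ft.
Spread: 40164.04 − 27004.00 = 13160 ft.

13160 ft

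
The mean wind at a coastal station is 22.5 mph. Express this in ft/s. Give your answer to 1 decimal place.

1 mph = 1.46667 ft/s, so 22.5 × 1.46667 = 33.0 ft/s.

33.0 ft/s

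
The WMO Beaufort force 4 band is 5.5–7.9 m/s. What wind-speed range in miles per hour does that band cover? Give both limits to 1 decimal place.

12.3 to 17.7 mph

5.5–7.9 m/s × 2.237 = 12.3–17.7 mph.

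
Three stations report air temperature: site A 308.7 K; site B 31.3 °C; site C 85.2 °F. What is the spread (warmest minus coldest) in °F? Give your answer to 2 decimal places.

10.79 °F

site A: 308.7 K = 35.550 °C.
site C: 85.2 °F = 29.556 °C.
Spread: 35.550 − 29.556 = 5.994 °C = 10.79 °F.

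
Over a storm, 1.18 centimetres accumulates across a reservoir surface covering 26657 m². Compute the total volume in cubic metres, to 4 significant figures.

314.6 cubic metres

Depth: 1.18 cm × 10 = 11.8 mm.
1 mm over 1 m² is 1 L, so volume = 11.8 × 26657 = 314552.6 L = 314.6 m³.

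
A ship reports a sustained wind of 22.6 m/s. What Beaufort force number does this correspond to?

Beaufort force 9

22.6 m/s lies in the Beaufort 9 band (strong gale, 20.8–24.4 m/s).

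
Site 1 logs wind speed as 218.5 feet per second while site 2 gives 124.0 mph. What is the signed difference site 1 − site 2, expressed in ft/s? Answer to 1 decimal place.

36.6 ft/s

site 2: 124.0 mph = 181.867 ft/s.
Difference: 218.500 − 181.867 = 36.6 ft/s.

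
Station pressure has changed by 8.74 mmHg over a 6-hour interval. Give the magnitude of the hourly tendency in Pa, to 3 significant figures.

8.74 mmHg / 6 h × 133.322 Pa/mmHg = 194 Pa/h.

194 Pa per hour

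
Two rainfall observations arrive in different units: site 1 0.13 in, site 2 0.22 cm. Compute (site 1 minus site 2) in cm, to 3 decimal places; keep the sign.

site 1: 0.13 in = 0.33020 cm.
Difference: 0.33020 − 0.22000 = 0.110 cm.

0.110 cm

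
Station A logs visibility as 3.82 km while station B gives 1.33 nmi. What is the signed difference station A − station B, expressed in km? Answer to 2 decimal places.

1.36 km

station B: 1.33 nmi = 2.4632 km.
Difference: 3.8200 − 2.4632 = 1.36 km.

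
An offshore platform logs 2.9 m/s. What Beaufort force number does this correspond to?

Beaufort force 2

2.9 m/s lies in the Beaufort 2 band (light breeze, 1.6–3.3 m/s).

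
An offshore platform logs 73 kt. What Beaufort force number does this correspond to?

73 kt lies in the Beaufort 12 band (hurricane force, ≥64 kt).

Beaufort force 12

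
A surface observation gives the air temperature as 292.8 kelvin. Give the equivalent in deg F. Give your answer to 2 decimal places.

67.37 °F

First to °C: 19.65 °C.
Then to °F: 67.37 °F.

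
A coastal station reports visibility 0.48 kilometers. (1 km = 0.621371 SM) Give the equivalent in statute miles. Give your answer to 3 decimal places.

0.298 SM

1 km = 0.621371 SM, so 0.48 × 0.621371 = 0.298 SM.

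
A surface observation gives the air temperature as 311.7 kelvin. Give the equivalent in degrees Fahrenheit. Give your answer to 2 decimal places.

First to °C: 38.55 °C.
Then to °F: 101.39 °F.

101.39 °F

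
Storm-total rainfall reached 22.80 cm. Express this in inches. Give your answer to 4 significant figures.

8.976 in

1 cm = 0.393701 in, so 22.80 × 0.393701 = 8.976 in.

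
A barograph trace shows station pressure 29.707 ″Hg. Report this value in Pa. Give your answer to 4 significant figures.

100600 Pa

1 inHg = 3386.39 Pa, so 29.707 × 3386.39 = 100600 Pa.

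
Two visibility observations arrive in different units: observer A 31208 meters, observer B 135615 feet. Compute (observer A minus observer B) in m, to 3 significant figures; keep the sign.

-10100 m

observer B: 135615 ft = 41335.45 m.
Difference: 31208.00 − 41335.45 = -10100 m.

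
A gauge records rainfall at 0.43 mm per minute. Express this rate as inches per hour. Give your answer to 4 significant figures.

0.43 mm/minute × 0.0393701 in/mm × 60 minute/hour = 1.016 in/hour.

1.016 in/hour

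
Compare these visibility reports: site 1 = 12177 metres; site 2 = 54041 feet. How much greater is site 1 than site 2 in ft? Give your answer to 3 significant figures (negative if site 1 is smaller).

-14100 ft

site 1: 12177 m = 39950.79 ft.
Difference: 39950.79 − 54041.00 = -14100 ft.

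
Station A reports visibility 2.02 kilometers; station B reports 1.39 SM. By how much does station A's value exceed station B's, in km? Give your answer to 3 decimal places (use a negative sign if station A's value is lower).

station B: 1.39 SM = 2.23699 km.
Difference: 2.02000 − 2.23699 = -0.217 km.

-0.217 km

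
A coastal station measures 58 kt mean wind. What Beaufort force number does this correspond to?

Beaufort force 11

58 kt lies in the Beaufort 11 band (violent storm, 56–63 kt).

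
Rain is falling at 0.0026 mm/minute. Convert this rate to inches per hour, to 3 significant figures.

0.0026 mm/minute × 0.0393701 in/mm × 60 minute/hour = 0.00614 in/hour.

0.00614 in/hour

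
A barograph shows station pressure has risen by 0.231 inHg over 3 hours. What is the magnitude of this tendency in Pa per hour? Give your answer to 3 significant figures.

0.231 inHg / 3 h × 3386.39 Pa/inHg = 261 Pa/h.

261 Pa per hour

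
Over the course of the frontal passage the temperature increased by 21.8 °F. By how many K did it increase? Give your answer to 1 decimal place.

12.1 K

A change of 1 °C equals a change of 1.8 °F: ΔK = 21.8 × 0.5556 = 12.1 K.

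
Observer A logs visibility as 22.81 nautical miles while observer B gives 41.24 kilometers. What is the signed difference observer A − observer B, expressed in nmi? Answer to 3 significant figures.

observer B: 41.24 km = 22.26782 nmi.
Difference: 22.81000 − 22.26782 = 0.542 nmi.

0.542 nmi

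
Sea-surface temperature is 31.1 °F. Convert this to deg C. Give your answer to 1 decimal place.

°C = (°F − 32) × 5/9 = (31.1 − 32) / 1.8 = -0.5 °C.

-0.5 °C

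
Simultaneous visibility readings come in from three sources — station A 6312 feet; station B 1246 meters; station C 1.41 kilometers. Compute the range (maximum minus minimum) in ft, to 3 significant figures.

2220 ft

station B: 1246 m = 4087.93 ft.
station C: 1.41 km = 4625.98 ft.
Spread: 6312.00 − 4087.93 = 2220 ft.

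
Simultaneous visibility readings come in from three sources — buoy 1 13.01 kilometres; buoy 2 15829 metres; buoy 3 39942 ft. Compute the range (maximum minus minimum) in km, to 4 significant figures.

3.655 km

buoy 2: 15829 m = 15.82900 km.
buoy 3: 39942 ft = 12.17432 km.
Spread: 15.82900 − 12.17432 = 3.655 km.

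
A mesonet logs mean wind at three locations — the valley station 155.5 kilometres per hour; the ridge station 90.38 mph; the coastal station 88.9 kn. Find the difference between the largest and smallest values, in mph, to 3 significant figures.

11.9 mph

the valley station: 155.5 km/h = 96.623 mph.
the coastal station: 88.9 kt = 102.304 mph.
Spread: 102.304 − 90.380 = 11.9 mph.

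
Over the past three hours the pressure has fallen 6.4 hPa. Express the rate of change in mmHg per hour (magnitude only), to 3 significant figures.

1.60 mmHg per hour

6.4 hPa / 3 h × 0.750062 mmHg/hPa = 1.60 mmHg/h.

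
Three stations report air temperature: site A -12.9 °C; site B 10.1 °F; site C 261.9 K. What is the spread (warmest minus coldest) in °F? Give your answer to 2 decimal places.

2.97 °F

site B: 10.1 °F = -12.167 °C.
site C: 261.9 K = -11.250 °C.
Spread: (-11.250) − (-12.900) = 1.650 °C = 2.97 °F.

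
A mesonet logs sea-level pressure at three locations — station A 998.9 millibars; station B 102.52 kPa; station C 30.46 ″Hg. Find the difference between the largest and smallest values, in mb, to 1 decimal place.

station B: 102.52 kPa = 1025.200 mb.
station C: 30.46 inHg = 1031.494 mb.
Spread: 1031.494 − 998.900 = 32.6 mb.

32.6 mb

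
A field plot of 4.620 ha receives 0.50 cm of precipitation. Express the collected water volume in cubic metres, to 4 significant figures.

231.0 cubic metres

Depth: 0.50 cm × 10 = 5 mm.
Area: 4.620 ha = 46200 m².
1 mm over 1 m² is 1 L, so volume = 5 × 46200 = 231000 L = 231.0 m³.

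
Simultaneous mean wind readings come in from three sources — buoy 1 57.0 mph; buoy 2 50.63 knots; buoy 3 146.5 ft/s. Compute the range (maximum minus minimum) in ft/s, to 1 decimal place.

buoy 1: 57.0 mph = 83.600 ft/s.
buoy 2: 50.63 kt = 85.454 ft/s.
Spread: 146.500 − 83.600 = 62.9 ft/s.

62.9 ft/s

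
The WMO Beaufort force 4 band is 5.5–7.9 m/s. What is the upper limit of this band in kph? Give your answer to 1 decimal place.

28.4 km/h

5.5–7.9 m/s × 3.6 = 19.8–28.4 km/h.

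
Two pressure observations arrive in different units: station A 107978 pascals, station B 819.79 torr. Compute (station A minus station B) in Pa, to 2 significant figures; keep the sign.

station B: 819.79 mmHg = 109296.36 Pa.
Difference: 107978.00 − 109296.36 = -1300 Pa.

-1300 Pa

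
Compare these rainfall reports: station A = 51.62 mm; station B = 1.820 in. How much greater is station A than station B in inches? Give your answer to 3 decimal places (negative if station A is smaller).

0.212 in

station A: 51.62 mm = 2.03228 in.
Difference: 2.03228 − 1.82000 = 0.212 in.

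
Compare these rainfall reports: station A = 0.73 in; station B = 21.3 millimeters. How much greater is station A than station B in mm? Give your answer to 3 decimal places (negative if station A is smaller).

-2.758 mm

station A: 0.73 in = 18.54200 mm.
Difference: 18.54200 − 21.30000 = -2.758 mm.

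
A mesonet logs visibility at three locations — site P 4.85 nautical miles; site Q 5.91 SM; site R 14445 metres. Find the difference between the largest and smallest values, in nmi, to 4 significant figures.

2.950 nmi

site Q: 5.91 SM = 5.13565 nmi.
site R: 14445 m = 7.79968 nmi.
Spread: 7.79968 − 4.85000 = 2.950 nmi.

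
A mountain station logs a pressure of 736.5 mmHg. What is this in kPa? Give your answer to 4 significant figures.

98.19 kPa

1 mmHg = 0.133322 kPa, so 736.5 × 0.133322 = 98.19 kPa.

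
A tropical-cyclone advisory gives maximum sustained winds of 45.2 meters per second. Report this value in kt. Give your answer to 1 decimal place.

87.9 kt

1 m/s = 1.94384 kt, so 45.2 × 1.94384 = 87.9 kt.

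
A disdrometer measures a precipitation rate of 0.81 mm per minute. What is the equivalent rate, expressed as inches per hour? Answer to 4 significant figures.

1.913 in/hour

0.81 mm/minute × 0.0393701 in/mm × 60 minute/hour = 1.913 in/hour.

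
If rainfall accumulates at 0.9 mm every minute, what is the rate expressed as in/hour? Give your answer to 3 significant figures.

0.9 mm/minute × 0.0393701 in/mm × 60 minute/hour = 2.13 in/hour.

2.13 in/hour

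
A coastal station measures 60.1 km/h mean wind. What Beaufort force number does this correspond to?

60.1 km/h = 16.7 m/s, which is Beaufort 7 (near gale, 13.9–17.1 m/s).

Beaufort force 7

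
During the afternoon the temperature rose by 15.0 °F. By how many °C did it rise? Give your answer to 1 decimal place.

Converting a difference, only the 9/5 scale factor applies: Δ°C = 15.0 × 0.5556 = 8.3 °C.

8.3 °C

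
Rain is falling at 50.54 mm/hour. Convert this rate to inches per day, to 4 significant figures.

50.54 mm/hour × 0.0393701 in/mm × 24 hour/day = 47.75 in/day.

47.75 in/day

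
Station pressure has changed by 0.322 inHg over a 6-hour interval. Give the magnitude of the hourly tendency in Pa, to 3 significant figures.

0.322 inHg / 6 h × 3386.39 Pa/inHg = 182 Pa/h.

182 Pa per hour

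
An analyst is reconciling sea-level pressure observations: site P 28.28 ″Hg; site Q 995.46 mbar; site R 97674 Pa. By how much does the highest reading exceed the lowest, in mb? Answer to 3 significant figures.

site P: 28.28 inHg = 957.671 mb.
site R: 97674 Pa = 976.740 mb.
Spread: 995.460 − 957.671 = 37.8 mb.

37.8 mb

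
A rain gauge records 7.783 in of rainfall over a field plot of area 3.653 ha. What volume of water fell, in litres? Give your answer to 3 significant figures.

7220000 litres

Depth: 7.783 in × 25.4 = 197.6882 mm.
Area: 3.653 ha = 36530 m².
1 mm over 1 m² is 1 L, so volume = 197.6882 × 36530 = 7221549.9 L ≈ 7220000 L.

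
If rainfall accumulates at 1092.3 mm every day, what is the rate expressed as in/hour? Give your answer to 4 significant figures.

1.792 in/hour

1092.3 mm/day × 0.0393701 in/mm × 0.0416667 day/hour = 1.792 in/hour.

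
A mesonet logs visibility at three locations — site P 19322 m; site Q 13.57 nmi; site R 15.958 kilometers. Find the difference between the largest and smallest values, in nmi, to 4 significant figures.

4.953 nmi

site P: 19322 m = 10.43305 nmi.
site R: 15.958 km = 8.61663 nmi.
Spread: 13.57000 − 8.61663 = 4.953 nmi.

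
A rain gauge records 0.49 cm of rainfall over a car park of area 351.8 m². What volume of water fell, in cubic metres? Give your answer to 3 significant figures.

1.72 cubic metres

Depth: 0.49 cm × 10 = 4.9 mm.
1 mm over 1 m² is 1 L, so volume = 4.9 × 351.8 = 1723.82 L = 1.72 m³.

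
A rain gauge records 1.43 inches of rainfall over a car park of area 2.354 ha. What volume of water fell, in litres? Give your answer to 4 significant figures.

855000 litres

Depth: 1.43 in × 25.4 = 36.322 mm.
Area: 2.354 ha = 23540 m².
1 mm over 1 m² is 1 L, so volume = 36.322 × 23540 = 855019.88 L ≈ 855000 L.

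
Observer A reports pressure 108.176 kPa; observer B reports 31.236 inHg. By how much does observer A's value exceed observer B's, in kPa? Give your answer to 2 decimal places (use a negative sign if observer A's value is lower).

2.40 kPa

observer B: 31.236 inHg = 105.7772 kPa.
Difference: 108.1760 − 105.7772 = 2.40 kPa.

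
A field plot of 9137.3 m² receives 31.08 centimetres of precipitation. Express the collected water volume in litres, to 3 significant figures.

2840000 litres

Depth: 31.08 cm × 10 = 310.8 mm.
1 mm over 1 m² is 1 L, so volume = 310.8 × 9137.3 = 2839872.8 L ≈ 2840000 L.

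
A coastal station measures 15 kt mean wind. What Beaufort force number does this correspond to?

Beaufort force 4

15 kt lies in the Beaufort 4 band (moderate breeze, 11–16 kt).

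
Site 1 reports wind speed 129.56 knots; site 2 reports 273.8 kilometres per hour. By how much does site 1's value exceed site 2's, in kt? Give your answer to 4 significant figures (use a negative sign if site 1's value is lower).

site 2: 273.8 km/h = 147.8402 kt.
Difference: 129.5600 − 147.8402 = -18.28 kt.

-18.28 kt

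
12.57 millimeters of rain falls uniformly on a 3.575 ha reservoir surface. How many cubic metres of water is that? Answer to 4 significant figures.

449.4 cubic metres

Area: 3.575 ha = 35750 m².
1 mm over 1 m² is 1 L, so volume = 12.57 × 35750 = 449377.5 L = 449.4 m³.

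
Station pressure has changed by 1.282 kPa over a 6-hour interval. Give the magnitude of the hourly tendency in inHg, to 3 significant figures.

0.0631 inHg per hour

1.282 kPa / 6 h × 0.2953 inHg/kPa = 0.0631 inHg/h.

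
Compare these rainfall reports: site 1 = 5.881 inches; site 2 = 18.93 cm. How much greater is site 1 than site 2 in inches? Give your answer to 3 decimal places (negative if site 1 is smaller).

site 2: 18.93 cm = 7.45276 in.
Difference: 5.88100 − 7.45276 = -1.572 in.

-1.572 in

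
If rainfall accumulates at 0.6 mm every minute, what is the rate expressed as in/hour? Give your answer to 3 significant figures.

1.42 in/hour

0.6 mm/minute × 0.0393701 in/mm × 60 minute/hour = 1.42 in/hour.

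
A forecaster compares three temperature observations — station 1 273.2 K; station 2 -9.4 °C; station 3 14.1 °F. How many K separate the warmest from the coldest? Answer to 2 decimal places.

station 1: 273.2 K = 0.050 °C.
station 3: 14.1 °F = -9.944 °C.
Spread: 0.050 − (-9.944) = 9.994 °C.

9.99 K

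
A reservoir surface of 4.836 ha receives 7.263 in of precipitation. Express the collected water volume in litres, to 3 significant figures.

Depth: 7.263 in × 25.4 = 184.4802 mm.
Area: 4.836 ha = 48360 m².
1 mm over 1 m² is 1 L, so volume = 184.4802 × 48360 = 8921462.5 L ≈ 8920000 L.

8920000 litres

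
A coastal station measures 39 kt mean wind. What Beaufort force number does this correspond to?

39 kt lies in the Beaufort 8 band (gale, 34–40 kt).

Beaufort force 8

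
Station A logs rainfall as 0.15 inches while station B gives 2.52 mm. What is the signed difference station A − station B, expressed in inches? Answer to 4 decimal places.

station B: 2.52 mm = 0.099213 in.
Difference: 0.150000 − 0.099213 = 0.0508 in.

0.0508 in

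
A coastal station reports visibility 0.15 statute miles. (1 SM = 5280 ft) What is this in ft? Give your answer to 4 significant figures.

1 SM = 5280 ft, so 0.15 × 5280 = 792.0 ft.

792.0 ft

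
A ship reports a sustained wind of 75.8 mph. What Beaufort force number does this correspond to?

75.8 mph = 33.9 m/s, which is Beaufort 12 (hurricane force, ≥32.7 m/s).

Beaufort force 12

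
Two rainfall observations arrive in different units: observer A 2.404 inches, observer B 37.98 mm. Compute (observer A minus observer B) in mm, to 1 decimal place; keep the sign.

23.1 mm

observer A: 2.404 in = 61.062 mm.
Difference: 61.062 − 37.980 = 23.1 mm.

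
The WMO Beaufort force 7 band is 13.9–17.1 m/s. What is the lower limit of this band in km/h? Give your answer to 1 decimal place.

50.0 km/h

13.9–17.1 m/s × 3.6 = 50.0–61.6 km/h.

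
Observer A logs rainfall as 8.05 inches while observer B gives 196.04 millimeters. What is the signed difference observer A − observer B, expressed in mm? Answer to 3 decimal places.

observer A: 8.05 in = 204.47000 mm.
Difference: 204.47000 − 196.04000 = 8.430 mm.

8.430 mm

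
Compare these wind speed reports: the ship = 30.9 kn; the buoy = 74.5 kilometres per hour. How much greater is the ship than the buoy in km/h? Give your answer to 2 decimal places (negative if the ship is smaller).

-17.27 km/h

the ship: 30.9 kt = 57.2268 km/h.
Difference: 57.2268 − 74.5000 = -17.27 km/h.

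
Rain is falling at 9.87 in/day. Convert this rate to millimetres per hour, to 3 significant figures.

10.4 mm/hour

9.87 in/day × 25.4 mm/in × 0.0416667 day/hour = 10.4 mm/hour.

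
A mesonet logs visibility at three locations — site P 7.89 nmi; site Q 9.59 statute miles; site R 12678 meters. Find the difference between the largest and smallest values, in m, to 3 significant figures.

site P: 7.89 nmi = 14612.28 m.
site Q: 9.59 SM = 15433.61 m.
Spread: 15433.61 − 12678.00 = 2760 m.

2760 m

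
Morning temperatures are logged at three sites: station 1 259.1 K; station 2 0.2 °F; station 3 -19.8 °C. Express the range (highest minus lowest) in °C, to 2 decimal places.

5.75 °C

station 1: 259.1 K = -14.050 °C.
station 2: 0.2 °F = -17.667 °C.
Spread: (-14.050) − (-19.800) = 5.750 °C.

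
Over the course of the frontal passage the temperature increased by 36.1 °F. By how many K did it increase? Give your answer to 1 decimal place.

20.1 K

A change of 1 °C equals a change of 1.8 °F: ΔK = 36.1 × 0.5556 = 20.1 K.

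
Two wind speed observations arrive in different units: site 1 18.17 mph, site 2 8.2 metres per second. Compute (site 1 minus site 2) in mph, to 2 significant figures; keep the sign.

site 2: 8.2 m/s = 18.3429 mph.
Difference: 18.1700 − 18.3429 = -0.17 mph.

-0.17 mph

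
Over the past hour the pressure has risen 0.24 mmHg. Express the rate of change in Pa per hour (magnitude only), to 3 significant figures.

32.0 Pa per hour

0.24 mmHg / 1 h × 133.322 Pa/mmHg = 32.0 Pa/h.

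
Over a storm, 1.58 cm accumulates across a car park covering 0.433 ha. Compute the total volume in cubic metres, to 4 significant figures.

Depth: 1.58 cm × 10 = 15.8 mm.
Area: 0.433 ha = 4330 m².
1 mm over 1 m² is 1 L, so volume = 15.8 × 4330 = 68414 L = 68.41 m³.

68.41 cubic metres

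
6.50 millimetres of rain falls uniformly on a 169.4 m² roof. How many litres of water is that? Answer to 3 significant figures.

1100 litres

1 mm over 1 m² is 1 L, so volume = 6.5 × 169.4 = 1101.1 L ≈ 1100 L.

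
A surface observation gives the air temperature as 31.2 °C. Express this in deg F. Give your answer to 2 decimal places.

88.16 °F

°F = °C × 9/5 + 32 = 31.2 × 1.8 + 32 = 88.16 °F.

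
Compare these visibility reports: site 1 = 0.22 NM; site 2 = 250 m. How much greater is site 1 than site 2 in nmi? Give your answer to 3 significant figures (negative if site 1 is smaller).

site 2: 250 m = 0.134989 nmi.
Difference: 0.220000 − 0.134989 = 0.0850 nmi.

0.0850 nmi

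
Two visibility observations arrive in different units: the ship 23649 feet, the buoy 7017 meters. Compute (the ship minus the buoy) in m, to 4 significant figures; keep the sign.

191.2 m

the ship: 23649 ft = 7208.215 m.
Difference: 7208.215 − 7017.000 = 191.2 m.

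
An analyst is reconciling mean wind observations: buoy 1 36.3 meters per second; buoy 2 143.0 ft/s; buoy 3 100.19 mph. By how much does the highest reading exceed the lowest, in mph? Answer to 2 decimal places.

18.99 mph

buoy 1: 36.3 m/s = 81.2008 mph.
buoy 2: 143.0 ft/s = 97.5000 mph.
Spread: 100.1900 − 81.2008 = 18.99 mph.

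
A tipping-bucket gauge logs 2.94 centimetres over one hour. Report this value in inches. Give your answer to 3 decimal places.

1.157 in

1 cm = 0.393701 in, so 2.94 × 0.393701 = 1.157 in.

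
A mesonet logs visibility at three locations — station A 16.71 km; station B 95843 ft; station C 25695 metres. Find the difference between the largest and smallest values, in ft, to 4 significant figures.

station A: 16.71 km = 54822.83 ft.
station C: 25695 m = 84301.18 ft.
Spread: 95843.00 − 54822.83 = 41020 ft.

41020 ft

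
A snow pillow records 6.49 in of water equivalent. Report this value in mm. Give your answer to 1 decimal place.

164.8 mm

1 in = 25.4 mm, so 6.49 × 25.4 = 164.8 mm.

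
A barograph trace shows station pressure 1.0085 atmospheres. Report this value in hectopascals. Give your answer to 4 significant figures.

1022 hPa

1 atm = 1013.25 hPa, so 1.0085 × 1013.25 = 1022 hPa.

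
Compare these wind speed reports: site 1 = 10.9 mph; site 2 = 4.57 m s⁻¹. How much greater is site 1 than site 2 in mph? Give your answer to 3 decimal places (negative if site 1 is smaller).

0.677 mph

site 2: 4.57 m/s = 10.22280 mph.
Difference: 10.90000 − 10.22280 = 0.677 mph.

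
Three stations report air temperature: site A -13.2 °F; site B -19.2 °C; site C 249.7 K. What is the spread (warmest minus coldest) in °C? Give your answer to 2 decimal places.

site A: -13.2 °F = -25.111 °C.
site C: 249.7 K = -23.450 °C.
Spread: (-19.200) − (-25.111) = 5.911 °C.

5.91 °C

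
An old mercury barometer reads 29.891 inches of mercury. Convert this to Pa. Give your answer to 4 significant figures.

101200 Pa

1 inHg = 3386.39 Pa, so 29.891 × 3386.39 = 101200 Pa.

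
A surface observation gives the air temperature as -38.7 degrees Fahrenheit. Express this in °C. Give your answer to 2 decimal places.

-39.28 °C

°C = (°F − 32) × 5/9 = (-38.7 − 32) / 1.8 = -39.28 °C.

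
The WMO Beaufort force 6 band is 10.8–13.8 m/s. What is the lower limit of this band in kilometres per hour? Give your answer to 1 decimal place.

38.9 km/h

10.8–13.8 m/s × 3.6 = 38.9–49.7 km/h.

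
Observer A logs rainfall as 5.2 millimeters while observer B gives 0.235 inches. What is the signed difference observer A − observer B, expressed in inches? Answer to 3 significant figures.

-0.0303 in

observer A: 5.2 mm = 0.204724 in.
Difference: 0.204724 − 0.235000 = -0.0303 in.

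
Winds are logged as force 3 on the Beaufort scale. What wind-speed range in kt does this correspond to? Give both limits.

7 to 10 kt

Beaufort 3 (gentle breeze) spans 7–10 knots.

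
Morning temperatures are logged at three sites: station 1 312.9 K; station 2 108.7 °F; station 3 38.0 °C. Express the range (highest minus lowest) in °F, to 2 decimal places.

8.30 °F

station 1: 312.9 K = 39.750 °C.
station 2: 108.7 °F = 42.611 °C.
Spread: 42.611 − 38.000 = 4.611 °C = 8.30 °F.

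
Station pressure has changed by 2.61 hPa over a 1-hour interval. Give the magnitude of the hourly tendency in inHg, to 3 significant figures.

0.0771 inHg per hour

2.61 hPa / 1 h × 0.02953 inHg/hPa = 0.0771 inHg/h.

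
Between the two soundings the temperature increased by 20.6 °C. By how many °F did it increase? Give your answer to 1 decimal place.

For a temperature change the 32° offset cancels: Δ°F = 20.6 × 1.8 = 37.1 °F.

37.1 °F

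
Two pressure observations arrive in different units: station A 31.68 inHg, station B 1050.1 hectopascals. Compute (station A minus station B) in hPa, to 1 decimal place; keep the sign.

22.7 hPa

station A: 31.68 inHg = 1072.808 hPa.
Difference: 1072.808 − 1050.100 = 22.7 hPa.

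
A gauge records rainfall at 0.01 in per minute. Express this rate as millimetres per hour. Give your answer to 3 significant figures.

0.01 in/minute × 25.4 mm/in × 60 minute/hour = 15.2 mm/hour.

15.2 mm/hour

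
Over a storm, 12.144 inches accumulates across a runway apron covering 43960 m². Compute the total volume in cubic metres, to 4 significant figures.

Depth: 12.144 in × 25.4 = 308.4576 mm.
1 mm over 1 m² is 1 L, so volume = 308.4576 × 43960 = 13559796 L = 13560 m³.

13560 cubic metres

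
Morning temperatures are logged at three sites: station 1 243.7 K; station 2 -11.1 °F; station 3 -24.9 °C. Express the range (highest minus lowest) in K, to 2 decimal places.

5.51 K

station 1: 243.7 K = -29.450 °C.
station 2: -11.1 °F = -23.944 °C.
Spread: (-23.944) − (-29.450) = 5.506 °C.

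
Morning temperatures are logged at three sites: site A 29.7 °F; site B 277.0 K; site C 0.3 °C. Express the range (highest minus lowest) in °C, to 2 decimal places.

site A: 29.7 °F = -1.278 °C.
site B: 277.0 K = 3.850 °C.
Spread: 3.850 − (-1.278) = 5.128 °C.

5.13 °C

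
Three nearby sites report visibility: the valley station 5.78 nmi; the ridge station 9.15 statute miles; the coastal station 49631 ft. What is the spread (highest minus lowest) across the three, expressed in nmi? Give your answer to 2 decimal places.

2.39 nmi

the ridge station: 9.15 SM = 7.9511 nmi.
the coastal station: 49631 ft = 8.1682 nmi.
Spread: 8.1682 − 5.7800 = 2.39 nmi.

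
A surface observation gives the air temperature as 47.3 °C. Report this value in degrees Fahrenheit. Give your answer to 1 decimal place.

°F = °C × 9/5 + 32 = 47.3 × 1.8 + 32 = 117.1 °F.

117.1 °F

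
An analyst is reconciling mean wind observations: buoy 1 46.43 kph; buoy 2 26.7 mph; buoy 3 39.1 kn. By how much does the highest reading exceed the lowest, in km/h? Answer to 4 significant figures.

29.44 km/h

buoy 2: 26.7 mph = 42.9695 km/h.
buoy 3: 39.1 kt = 72.4132 km/h.
Spread: 72.4132 − 42.9695 = 29.44 km/h.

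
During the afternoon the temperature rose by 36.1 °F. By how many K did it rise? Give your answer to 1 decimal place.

A change of 1 °C equals a change of 1.8 °F: ΔK = 36.1 × 0.5556 = 20.1 K.

20.1 K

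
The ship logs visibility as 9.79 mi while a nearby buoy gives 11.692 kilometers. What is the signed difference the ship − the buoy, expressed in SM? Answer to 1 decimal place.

2.5 SM

the buoy: 11.692 km = 7.265 SM.
Difference: 9.790 − 7.265 = 2.5 SM.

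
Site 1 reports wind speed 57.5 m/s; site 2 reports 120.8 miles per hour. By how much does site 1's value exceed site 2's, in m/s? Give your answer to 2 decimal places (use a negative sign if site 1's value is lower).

site 2: 120.8 mph = 54.0024 m/s.
Difference: 57.5000 − 54.0024 = 3.50 m/s.

3.50 m/s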